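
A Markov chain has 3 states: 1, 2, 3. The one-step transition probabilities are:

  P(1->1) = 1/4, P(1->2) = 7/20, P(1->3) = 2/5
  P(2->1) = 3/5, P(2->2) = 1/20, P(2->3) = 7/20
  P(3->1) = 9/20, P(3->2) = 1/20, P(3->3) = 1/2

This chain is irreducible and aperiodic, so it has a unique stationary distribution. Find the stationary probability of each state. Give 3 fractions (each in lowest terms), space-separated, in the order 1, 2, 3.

Answer: 61/154 13/77 67/154

Derivation:
The stationary distribution satisfies pi = pi * P, i.e.:
  pi_1 = 1/4*pi_1 + 3/5*pi_2 + 9/20*pi_3
  pi_2 = 7/20*pi_1 + 1/20*pi_2 + 1/20*pi_3
  pi_3 = 2/5*pi_1 + 7/20*pi_2 + 1/2*pi_3
with normalization: pi_1 + pi_2 + pi_3 = 1.

Using the first 2 balance equations plus normalization, the linear system A*pi = b is:
  [-3/4, 3/5, 9/20] . pi = 0
  [7/20, -19/20, 1/20] . pi = 0
  [1, 1, 1] . pi = 1

Solving yields:
  pi_1 = 61/154
  pi_2 = 13/77
  pi_3 = 67/154

Verification (pi * P):
  61/154*1/4 + 13/77*3/5 + 67/154*9/20 = 61/154 = pi_1  (ok)
  61/154*7/20 + 13/77*1/20 + 67/154*1/20 = 13/77 = pi_2  (ok)
  61/154*2/5 + 13/77*7/20 + 67/154*1/2 = 67/154 = pi_3  (ok)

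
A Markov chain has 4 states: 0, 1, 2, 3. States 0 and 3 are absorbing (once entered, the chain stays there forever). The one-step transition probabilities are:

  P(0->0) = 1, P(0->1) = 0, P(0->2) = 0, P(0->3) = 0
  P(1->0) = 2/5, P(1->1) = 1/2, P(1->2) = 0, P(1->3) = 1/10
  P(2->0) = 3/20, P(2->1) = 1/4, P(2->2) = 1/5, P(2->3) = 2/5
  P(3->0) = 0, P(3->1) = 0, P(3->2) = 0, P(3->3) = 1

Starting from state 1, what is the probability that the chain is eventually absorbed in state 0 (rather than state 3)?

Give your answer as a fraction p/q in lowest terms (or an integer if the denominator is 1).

Let a_i = P(absorbed in 0 | start in state i).
Boundary conditions: a_0 = 1, a_3 = 0.
For each transient state i, a_i = sum_j P(i->j) * a_j:
  a_1 = 2/5*a_0 + 1/2*a_1 + 0*a_2 + 1/10*a_3
  a_2 = 3/20*a_0 + 1/4*a_1 + 1/5*a_2 + 2/5*a_3

Substituting a_0 = 1 and a_3 = 0, rearrange to (I - Q) a = r where r[i] = P(i -> 0):
  [1/2, 0] . (a_1, a_2) = 2/5
  [-1/4, 4/5] . (a_1, a_2) = 3/20

Solving yields:
  a_1 = 4/5
  a_2 = 7/16

Starting state is 1, so the absorption probability is a_1 = 4/5.

Answer: 4/5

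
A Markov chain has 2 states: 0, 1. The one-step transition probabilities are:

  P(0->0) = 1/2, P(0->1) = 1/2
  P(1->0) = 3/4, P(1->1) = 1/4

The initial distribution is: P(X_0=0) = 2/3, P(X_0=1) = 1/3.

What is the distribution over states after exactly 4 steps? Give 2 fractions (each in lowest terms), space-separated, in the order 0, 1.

Answer: 461/768 307/768

Derivation:
Propagating the distribution step by step (d_{t+1} = d_t * P):
d_0 = (0=2/3, 1=1/3)
  d_1[0] = 2/3*1/2 + 1/3*3/4 = 7/12
  d_1[1] = 2/3*1/2 + 1/3*1/4 = 5/12
d_1 = (0=7/12, 1=5/12)
  d_2[0] = 7/12*1/2 + 5/12*3/4 = 29/48
  d_2[1] = 7/12*1/2 + 5/12*1/4 = 19/48
d_2 = (0=29/48, 1=19/48)
  d_3[0] = 29/48*1/2 + 19/48*3/4 = 115/192
  d_3[1] = 29/48*1/2 + 19/48*1/4 = 77/192
d_3 = (0=115/192, 1=77/192)
  d_4[0] = 115/192*1/2 + 77/192*3/4 = 461/768
  d_4[1] = 115/192*1/2 + 77/192*1/4 = 307/768
d_4 = (0=461/768, 1=307/768)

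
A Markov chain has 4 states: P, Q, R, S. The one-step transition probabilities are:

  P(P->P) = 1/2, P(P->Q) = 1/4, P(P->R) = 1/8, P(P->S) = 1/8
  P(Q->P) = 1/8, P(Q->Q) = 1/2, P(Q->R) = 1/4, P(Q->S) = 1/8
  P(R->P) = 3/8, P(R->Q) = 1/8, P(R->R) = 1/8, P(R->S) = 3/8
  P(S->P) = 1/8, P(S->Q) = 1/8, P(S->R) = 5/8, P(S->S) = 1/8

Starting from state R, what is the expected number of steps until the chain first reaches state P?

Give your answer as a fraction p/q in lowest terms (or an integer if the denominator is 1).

Let h_i = expected steps to first reach P from state i.
Boundary: h_P = 0.
First-step equations for the other states:
  h_Q = 1 + 1/8*h_P + 1/2*h_Q + 1/4*h_R + 1/8*h_S
  h_R = 1 + 3/8*h_P + 1/8*h_Q + 1/8*h_R + 3/8*h_S
  h_S = 1 + 1/8*h_P + 1/8*h_Q + 5/8*h_R + 1/8*h_S

Substituting h_P = 0 and rearranging gives the linear system (I - Q) h = 1:
  [1/2, -1/4, -1/8] . (h_Q, h_R, h_S) = 1
  [-1/8, 7/8, -3/8] . (h_Q, h_R, h_S) = 1
  [-1/8, -5/8, 7/8] . (h_Q, h_R, h_S) = 1

Solving yields:
  h_Q = 66/13
  h_R = 50/13
  h_S = 60/13

Starting state is R, so the expected hitting time is h_R = 50/13.

Answer: 50/13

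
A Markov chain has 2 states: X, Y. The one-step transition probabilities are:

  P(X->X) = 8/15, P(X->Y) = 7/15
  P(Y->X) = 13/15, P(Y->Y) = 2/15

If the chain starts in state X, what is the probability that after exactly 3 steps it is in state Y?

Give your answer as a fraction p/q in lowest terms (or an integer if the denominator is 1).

Answer: 49/135

Derivation:
Computing P^3 by repeated multiplication:
P^1 =
  X: [8/15, 7/15]
  Y: [13/15, 2/15]
P^2 =
  X: [31/45, 14/45]
  Y: [26/45, 19/45]
P^3 =
  X: [86/135, 49/135]
  Y: [91/135, 44/135]

(P^3)[X -> Y] = 49/135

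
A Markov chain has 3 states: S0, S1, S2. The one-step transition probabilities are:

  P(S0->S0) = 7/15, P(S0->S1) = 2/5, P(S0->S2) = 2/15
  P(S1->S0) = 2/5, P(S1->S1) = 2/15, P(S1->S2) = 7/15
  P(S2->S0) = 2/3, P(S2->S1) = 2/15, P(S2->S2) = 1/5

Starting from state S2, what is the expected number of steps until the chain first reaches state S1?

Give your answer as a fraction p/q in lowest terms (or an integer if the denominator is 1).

Answer: 135/38

Derivation:
Let h_i = expected steps to first reach S1 from state i.
Boundary: h_S1 = 0.
First-step equations for the other states:
  h_S0 = 1 + 7/15*h_S0 + 2/5*h_S1 + 2/15*h_S2
  h_S2 = 1 + 2/3*h_S0 + 2/15*h_S1 + 1/5*h_S2

Substituting h_S1 = 0 and rearranging gives the linear system (I - Q) h = 1:
  [8/15, -2/15] . (h_S0, h_S2) = 1
  [-2/3, 4/5] . (h_S0, h_S2) = 1

Solving yields:
  h_S0 = 105/38
  h_S2 = 135/38

Starting state is S2, so the expected hitting time is h_S2 = 135/38.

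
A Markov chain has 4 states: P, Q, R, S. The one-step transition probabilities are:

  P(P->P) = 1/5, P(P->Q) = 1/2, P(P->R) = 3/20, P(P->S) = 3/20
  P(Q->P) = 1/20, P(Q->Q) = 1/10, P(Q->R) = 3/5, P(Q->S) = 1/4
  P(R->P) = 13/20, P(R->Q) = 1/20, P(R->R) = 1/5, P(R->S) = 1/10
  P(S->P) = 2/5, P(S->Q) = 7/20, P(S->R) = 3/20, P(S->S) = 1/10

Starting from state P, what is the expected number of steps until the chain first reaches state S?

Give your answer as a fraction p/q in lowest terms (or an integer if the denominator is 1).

Answer: 12260/1991

Derivation:
Let h_i = expected steps to first reach S from state i.
Boundary: h_S = 0.
First-step equations for the other states:
  h_P = 1 + 1/5*h_P + 1/2*h_Q + 3/20*h_R + 3/20*h_S
  h_Q = 1 + 1/20*h_P + 1/10*h_Q + 3/5*h_R + 1/4*h_S
  h_R = 1 + 13/20*h_P + 1/20*h_Q + 1/5*h_R + 1/10*h_S

Substituting h_S = 0 and rearranging gives the linear system (I - Q) h = 1:
  [4/5, -1/2, -3/20] . (h_P, h_Q, h_R) = 1
  [-1/20, 9/10, -3/5] . (h_P, h_Q, h_R) = 1
  [-13/20, -1/20, 4/5] . (h_P, h_Q, h_R) = 1

Solving yields:
  h_P = 12260/1991
  h_Q = 11680/1991
  h_R = 13180/1991

Starting state is P, so the expected hitting time is h_P = 12260/1991.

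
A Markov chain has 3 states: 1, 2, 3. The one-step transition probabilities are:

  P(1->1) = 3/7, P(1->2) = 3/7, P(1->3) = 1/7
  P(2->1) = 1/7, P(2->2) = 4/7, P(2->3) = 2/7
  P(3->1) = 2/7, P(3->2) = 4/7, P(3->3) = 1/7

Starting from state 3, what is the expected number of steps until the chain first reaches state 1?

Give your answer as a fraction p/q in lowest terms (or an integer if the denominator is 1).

Answer: 49/10

Derivation:
Let h_i = expected steps to first reach 1 from state i.
Boundary: h_1 = 0.
First-step equations for the other states:
  h_2 = 1 + 1/7*h_1 + 4/7*h_2 + 2/7*h_3
  h_3 = 1 + 2/7*h_1 + 4/7*h_2 + 1/7*h_3

Substituting h_1 = 0 and rearranging gives the linear system (I - Q) h = 1:
  [3/7, -2/7] . (h_2, h_3) = 1
  [-4/7, 6/7] . (h_2, h_3) = 1

Solving yields:
  h_2 = 28/5
  h_3 = 49/10

Starting state is 3, so the expected hitting time is h_3 = 49/10.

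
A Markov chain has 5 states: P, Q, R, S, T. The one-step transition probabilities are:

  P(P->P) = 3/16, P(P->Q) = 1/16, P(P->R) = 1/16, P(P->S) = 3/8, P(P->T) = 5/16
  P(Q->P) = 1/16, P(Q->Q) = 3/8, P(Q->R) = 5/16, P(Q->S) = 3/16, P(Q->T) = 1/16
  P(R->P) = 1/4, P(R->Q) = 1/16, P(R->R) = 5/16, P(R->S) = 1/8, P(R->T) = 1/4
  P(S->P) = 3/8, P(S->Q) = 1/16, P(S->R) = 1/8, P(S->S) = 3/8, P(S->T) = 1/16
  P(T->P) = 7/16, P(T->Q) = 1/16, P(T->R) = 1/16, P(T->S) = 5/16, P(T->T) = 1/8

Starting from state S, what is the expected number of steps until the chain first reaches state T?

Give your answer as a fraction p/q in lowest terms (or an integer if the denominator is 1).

Let h_i = expected steps to first reach T from state i.
Boundary: h_T = 0.
First-step equations for the other states:
  h_P = 1 + 3/16*h_P + 1/16*h_Q + 1/16*h_R + 3/8*h_S + 5/16*h_T
  h_Q = 1 + 1/16*h_P + 3/8*h_Q + 5/16*h_R + 3/16*h_S + 1/16*h_T
  h_R = 1 + 1/4*h_P + 1/16*h_Q + 5/16*h_R + 1/8*h_S + 1/4*h_T
  h_S = 1 + 3/8*h_P + 1/16*h_Q + 1/8*h_R + 3/8*h_S + 1/16*h_T

Substituting h_T = 0 and rearranging gives the linear system (I - Q) h = 1:
  [13/16, -1/16, -1/16, -3/8] . (h_P, h_Q, h_R, h_S) = 1
  [-1/16, 5/8, -5/16, -3/16] . (h_P, h_Q, h_R, h_S) = 1
  [-1/4, -1/16, 11/16, -1/8] . (h_P, h_Q, h_R, h_S) = 1
  [-3/8, -1/16, -1/8, 5/8] . (h_P, h_Q, h_R, h_S) = 1

Solving yields:
  h_P = 704/141
  h_Q = 304/47
  h_R = 704/141
  h_S = 880/141

Starting state is S, so the expected hitting time is h_S = 880/141.

Answer: 880/141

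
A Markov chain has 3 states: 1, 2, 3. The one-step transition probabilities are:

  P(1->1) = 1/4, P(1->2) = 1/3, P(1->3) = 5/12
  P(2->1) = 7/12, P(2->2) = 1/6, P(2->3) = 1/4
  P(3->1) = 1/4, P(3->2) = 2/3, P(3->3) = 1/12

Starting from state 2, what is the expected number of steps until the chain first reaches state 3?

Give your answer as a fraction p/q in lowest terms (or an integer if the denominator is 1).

Answer: 96/31

Derivation:
Let h_i = expected steps to first reach 3 from state i.
Boundary: h_3 = 0.
First-step equations for the other states:
  h_1 = 1 + 1/4*h_1 + 1/3*h_2 + 5/12*h_3
  h_2 = 1 + 7/12*h_1 + 1/6*h_2 + 1/4*h_3

Substituting h_3 = 0 and rearranging gives the linear system (I - Q) h = 1:
  [3/4, -1/3] . (h_1, h_2) = 1
  [-7/12, 5/6] . (h_1, h_2) = 1

Solving yields:
  h_1 = 84/31
  h_2 = 96/31

Starting state is 2, so the expected hitting time is h_2 = 96/31.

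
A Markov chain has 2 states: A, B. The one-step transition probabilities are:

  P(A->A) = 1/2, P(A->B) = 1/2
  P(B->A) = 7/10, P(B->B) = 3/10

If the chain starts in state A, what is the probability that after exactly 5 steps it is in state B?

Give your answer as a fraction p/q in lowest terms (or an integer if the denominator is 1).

Answer: 521/1250

Derivation:
Computing P^5 by repeated multiplication:
P^1 =
  A: [1/2, 1/2]
  B: [7/10, 3/10]
P^2 =
  A: [3/5, 2/5]
  B: [14/25, 11/25]
P^3 =
  A: [29/50, 21/50]
  B: [147/250, 103/250]
P^4 =
  A: [73/125, 52/125]
  B: [364/625, 261/625]
P^5 =
  A: [729/1250, 521/1250]
  B: [3647/6250, 2603/6250]

(P^5)[A -> B] = 521/1250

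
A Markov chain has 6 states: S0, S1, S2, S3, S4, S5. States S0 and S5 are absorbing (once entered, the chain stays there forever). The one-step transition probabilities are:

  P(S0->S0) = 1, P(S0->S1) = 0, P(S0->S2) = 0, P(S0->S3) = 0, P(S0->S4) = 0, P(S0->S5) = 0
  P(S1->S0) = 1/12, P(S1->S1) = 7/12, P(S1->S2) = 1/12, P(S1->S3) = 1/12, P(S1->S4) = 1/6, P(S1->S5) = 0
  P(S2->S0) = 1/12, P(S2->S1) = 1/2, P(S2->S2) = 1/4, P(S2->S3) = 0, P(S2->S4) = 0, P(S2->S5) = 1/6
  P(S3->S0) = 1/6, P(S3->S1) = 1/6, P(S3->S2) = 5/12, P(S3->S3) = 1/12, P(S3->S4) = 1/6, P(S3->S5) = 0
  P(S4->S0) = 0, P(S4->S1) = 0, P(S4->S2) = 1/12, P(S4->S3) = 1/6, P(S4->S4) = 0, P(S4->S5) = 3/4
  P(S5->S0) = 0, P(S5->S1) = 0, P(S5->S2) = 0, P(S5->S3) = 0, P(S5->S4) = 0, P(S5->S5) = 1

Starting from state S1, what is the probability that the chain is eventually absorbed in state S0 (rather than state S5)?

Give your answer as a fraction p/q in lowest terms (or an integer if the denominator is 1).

Let a_i = P(absorbed in S0 | start in state i).
Boundary conditions: a_S0 = 1, a_S5 = 0.
For each transient state i, a_i = sum_j P(i->j) * a_j:
  a_S1 = 1/12*a_S0 + 7/12*a_S1 + 1/12*a_S2 + 1/12*a_S3 + 1/6*a_S4 + 0*a_S5
  a_S2 = 1/12*a_S0 + 1/2*a_S1 + 1/4*a_S2 + 0*a_S3 + 0*a_S4 + 1/6*a_S5
  a_S3 = 1/6*a_S0 + 1/6*a_S1 + 5/12*a_S2 + 1/12*a_S3 + 1/6*a_S4 + 0*a_S5
  a_S4 = 0*a_S0 + 0*a_S1 + 1/12*a_S2 + 1/6*a_S3 + 0*a_S4 + 3/4*a_S5

Substituting a_S0 = 1 and a_S5 = 0, rearrange to (I - Q) a = r where r[i] = P(i -> S0):
  [5/12, -1/12, -1/12, -1/6] . (a_S1, a_S2, a_S3, a_S4) = 1/12
  [-1/2, 3/4, 0, 0] . (a_S1, a_S2, a_S3, a_S4) = 1/12
  [-1/6, -5/12, 11/12, -1/6] . (a_S1, a_S2, a_S3, a_S4) = 1/6
  [0, -1/12, -1/6, 1] . (a_S1, a_S2, a_S3, a_S4) = 0

Solving yields:
  a_S1 = 209/510
  a_S2 = 98/255
  a_S3 = 919/2040
  a_S4 = 437/4080

Starting state is S1, so the absorption probability is a_S1 = 209/510.

Answer: 209/510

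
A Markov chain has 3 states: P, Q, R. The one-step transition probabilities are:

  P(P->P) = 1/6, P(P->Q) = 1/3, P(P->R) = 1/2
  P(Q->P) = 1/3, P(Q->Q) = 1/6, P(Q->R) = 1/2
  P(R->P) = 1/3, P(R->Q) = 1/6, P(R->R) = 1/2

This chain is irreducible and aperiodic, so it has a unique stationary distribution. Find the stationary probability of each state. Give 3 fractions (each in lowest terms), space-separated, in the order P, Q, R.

Answer: 2/7 3/14 1/2

Derivation:
The stationary distribution satisfies pi = pi * P, i.e.:
  pi_P = 1/6*pi_P + 1/3*pi_Q + 1/3*pi_R
  pi_Q = 1/3*pi_P + 1/6*pi_Q + 1/6*pi_R
  pi_R = 1/2*pi_P + 1/2*pi_Q + 1/2*pi_R
with normalization: pi_P + pi_Q + pi_R = 1.

Using the first 2 balance equations plus normalization, the linear system A*pi = b is:
  [-5/6, 1/3, 1/3] . pi = 0
  [1/3, -5/6, 1/6] . pi = 0
  [1, 1, 1] . pi = 1

Solving yields:
  pi_P = 2/7
  pi_Q = 3/14
  pi_R = 1/2

Verification (pi * P):
  2/7*1/6 + 3/14*1/3 + 1/2*1/3 = 2/7 = pi_P  (ok)
  2/7*1/3 + 3/14*1/6 + 1/2*1/6 = 3/14 = pi_Q  (ok)
  2/7*1/2 + 3/14*1/2 + 1/2*1/2 = 1/2 = pi_R  (ok)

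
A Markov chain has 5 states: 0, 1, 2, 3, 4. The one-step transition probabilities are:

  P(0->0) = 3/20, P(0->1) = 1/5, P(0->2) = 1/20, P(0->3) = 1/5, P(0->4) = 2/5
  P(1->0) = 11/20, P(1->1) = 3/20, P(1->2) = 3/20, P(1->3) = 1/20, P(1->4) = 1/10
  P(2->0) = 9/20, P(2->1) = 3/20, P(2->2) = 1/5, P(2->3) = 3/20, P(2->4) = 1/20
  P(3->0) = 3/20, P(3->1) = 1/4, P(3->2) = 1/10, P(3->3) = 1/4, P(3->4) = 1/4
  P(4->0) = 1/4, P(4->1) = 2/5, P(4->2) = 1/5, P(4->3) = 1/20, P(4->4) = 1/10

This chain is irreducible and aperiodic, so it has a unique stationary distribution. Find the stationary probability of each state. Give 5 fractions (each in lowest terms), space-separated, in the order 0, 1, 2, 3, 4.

Answer: 5760/19123 4391/19123 4965/38246 5171/38246 3904/19123

Derivation:
The stationary distribution satisfies pi = pi * P, i.e.:
  pi_0 = 3/20*pi_0 + 11/20*pi_1 + 9/20*pi_2 + 3/20*pi_3 + 1/4*pi_4
  pi_1 = 1/5*pi_0 + 3/20*pi_1 + 3/20*pi_2 + 1/4*pi_3 + 2/5*pi_4
  pi_2 = 1/20*pi_0 + 3/20*pi_1 + 1/5*pi_2 + 1/10*pi_3 + 1/5*pi_4
  pi_3 = 1/5*pi_0 + 1/20*pi_1 + 3/20*pi_2 + 1/4*pi_3 + 1/20*pi_4
  pi_4 = 2/5*pi_0 + 1/10*pi_1 + 1/20*pi_2 + 1/4*pi_3 + 1/10*pi_4
with normalization: pi_0 + pi_1 + pi_2 + pi_3 + pi_4 = 1.

Using the first 4 balance equations plus normalization, the linear system A*pi = b is:
  [-17/20, 11/20, 9/20, 3/20, 1/4] . pi = 0
  [1/5, -17/20, 3/20, 1/4, 2/5] . pi = 0
  [1/20, 3/20, -4/5, 1/10, 1/5] . pi = 0
  [1/5, 1/20, 3/20, -3/4, 1/20] . pi = 0
  [1, 1, 1, 1, 1] . pi = 1

Solving yields:
  pi_0 = 5760/19123
  pi_1 = 4391/19123
  pi_2 = 4965/38246
  pi_3 = 5171/38246
  pi_4 = 3904/19123

Verification (pi * P):
  5760/19123*3/20 + 4391/19123*11/20 + 4965/38246*9/20 + 5171/38246*3/20 + 3904/19123*1/4 = 5760/19123 = pi_0  (ok)
  5760/19123*1/5 + 4391/19123*3/20 + 4965/38246*3/20 + 5171/38246*1/4 + 3904/19123*2/5 = 4391/19123 = pi_1  (ok)
  5760/19123*1/20 + 4391/19123*3/20 + 4965/38246*1/5 + 5171/38246*1/10 + 3904/19123*1/5 = 4965/38246 = pi_2  (ok)
  5760/19123*1/5 + 4391/19123*1/20 + 4965/38246*3/20 + 5171/38246*1/4 + 3904/19123*1/20 = 5171/38246 = pi_3  (ok)
  5760/19123*2/5 + 4391/19123*1/10 + 4965/38246*1/20 + 5171/38246*1/4 + 3904/19123*1/10 = 3904/19123 = pi_4  (ok)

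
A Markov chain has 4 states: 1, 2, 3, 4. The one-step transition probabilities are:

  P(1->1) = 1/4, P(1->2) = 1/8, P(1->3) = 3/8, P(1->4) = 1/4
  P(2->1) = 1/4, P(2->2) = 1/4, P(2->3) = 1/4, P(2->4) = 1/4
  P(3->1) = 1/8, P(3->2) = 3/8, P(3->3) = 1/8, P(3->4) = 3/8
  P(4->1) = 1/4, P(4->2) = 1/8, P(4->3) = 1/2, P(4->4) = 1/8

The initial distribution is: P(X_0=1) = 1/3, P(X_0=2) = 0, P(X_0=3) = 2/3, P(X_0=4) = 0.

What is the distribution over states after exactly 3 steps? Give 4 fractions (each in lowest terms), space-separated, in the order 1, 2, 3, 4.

Propagating the distribution step by step (d_{t+1} = d_t * P):
d_0 = (1=1/3, 2=0, 3=2/3, 4=0)
  d_1[1] = 1/3*1/4 + 0*1/4 + 2/3*1/8 + 0*1/4 = 1/6
  d_1[2] = 1/3*1/8 + 0*1/4 + 2/3*3/8 + 0*1/8 = 7/24
  d_1[3] = 1/3*3/8 + 0*1/4 + 2/3*1/8 + 0*1/2 = 5/24
  d_1[4] = 1/3*1/4 + 0*1/4 + 2/3*3/8 + 0*1/8 = 1/3
d_1 = (1=1/6, 2=7/24, 3=5/24, 4=1/3)
  d_2[1] = 1/6*1/4 + 7/24*1/4 + 5/24*1/8 + 1/3*1/4 = 43/192
  d_2[2] = 1/6*1/8 + 7/24*1/4 + 5/24*3/8 + 1/3*1/8 = 41/192
  d_2[3] = 1/6*3/8 + 7/24*1/4 + 5/24*1/8 + 1/3*1/2 = 21/64
  d_2[4] = 1/6*1/4 + 7/24*1/4 + 5/24*3/8 + 1/3*1/8 = 15/64
d_2 = (1=43/192, 2=41/192, 3=21/64, 4=15/64)
  d_3[1] = 43/192*1/4 + 41/192*1/4 + 21/64*1/8 + 15/64*1/4 = 107/512
  d_3[2] = 43/192*1/8 + 41/192*1/4 + 21/64*3/8 + 15/64*1/8 = 359/1536
  d_3[3] = 43/192*3/8 + 41/192*1/4 + 21/64*1/8 + 15/64*1/2 = 227/768
  d_3[4] = 43/192*1/4 + 41/192*1/4 + 21/64*3/8 + 15/64*1/8 = 67/256
d_3 = (1=107/512, 2=359/1536, 3=227/768, 4=67/256)

Answer: 107/512 359/1536 227/768 67/256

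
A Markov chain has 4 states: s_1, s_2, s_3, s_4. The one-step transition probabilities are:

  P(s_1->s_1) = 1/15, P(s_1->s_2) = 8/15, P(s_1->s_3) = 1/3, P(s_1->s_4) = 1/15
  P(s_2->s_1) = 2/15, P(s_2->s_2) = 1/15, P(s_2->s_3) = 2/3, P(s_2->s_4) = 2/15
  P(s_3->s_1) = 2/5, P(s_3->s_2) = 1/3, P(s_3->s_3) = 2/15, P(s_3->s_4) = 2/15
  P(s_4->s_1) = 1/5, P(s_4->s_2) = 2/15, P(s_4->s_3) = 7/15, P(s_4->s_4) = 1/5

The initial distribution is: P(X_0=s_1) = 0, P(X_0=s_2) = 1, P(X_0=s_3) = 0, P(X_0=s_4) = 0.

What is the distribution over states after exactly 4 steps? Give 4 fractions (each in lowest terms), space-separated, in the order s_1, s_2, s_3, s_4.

Propagating the distribution step by step (d_{t+1} = d_t * P):
d_0 = (s_1=0, s_2=1, s_3=0, s_4=0)
  d_1[s_1] = 0*1/15 + 1*2/15 + 0*2/5 + 0*1/5 = 2/15
  d_1[s_2] = 0*8/15 + 1*1/15 + 0*1/3 + 0*2/15 = 1/15
  d_1[s_3] = 0*1/3 + 1*2/3 + 0*2/15 + 0*7/15 = 2/3
  d_1[s_4] = 0*1/15 + 1*2/15 + 0*2/15 + 0*1/5 = 2/15
d_1 = (s_1=2/15, s_2=1/15, s_3=2/3, s_4=2/15)
  d_2[s_1] = 2/15*1/15 + 1/15*2/15 + 2/3*2/5 + 2/15*1/5 = 14/45
  d_2[s_2] = 2/15*8/15 + 1/15*1/15 + 2/3*1/3 + 2/15*2/15 = 71/225
  d_2[s_3] = 2/15*1/3 + 1/15*2/3 + 2/3*2/15 + 2/15*7/15 = 6/25
  d_2[s_4] = 2/15*1/15 + 1/15*2/15 + 2/3*2/15 + 2/15*1/5 = 2/15
d_2 = (s_1=14/45, s_2=71/225, s_3=6/25, s_4=2/15)
  d_3[s_1] = 14/45*1/15 + 71/225*2/15 + 6/25*2/5 + 2/15*1/5 = 626/3375
  d_3[s_2] = 14/45*8/15 + 71/225*1/15 + 6/25*1/3 + 2/15*2/15 = 961/3375
  d_3[s_3] = 14/45*1/3 + 71/225*2/3 + 6/25*2/15 + 2/15*7/15 = 1378/3375
  d_3[s_4] = 14/45*1/15 + 71/225*2/15 + 6/25*2/15 + 2/15*1/5 = 82/675
d_3 = (s_1=626/3375, s_2=961/3375, s_3=1378/3375, s_4=82/675)
  d_4[s_1] = 626/3375*1/15 + 961/3375*2/15 + 1378/3375*2/5 + 82/675*1/5 = 12046/50625
  d_4[s_2] = 626/3375*8/15 + 961/3375*1/15 + 1378/3375*1/3 + 82/675*2/15 = 13679/50625
  d_4[s_3] = 626/3375*1/3 + 961/3375*2/3 + 1378/3375*2/15 + 82/675*7/15 = 6122/16875
  d_4[s_4] = 626/3375*1/15 + 961/3375*2/15 + 1378/3375*2/15 + 82/675*1/5 = 242/1875
d_4 = (s_1=12046/50625, s_2=13679/50625, s_3=6122/16875, s_4=242/1875)

Answer: 12046/50625 13679/50625 6122/16875 242/1875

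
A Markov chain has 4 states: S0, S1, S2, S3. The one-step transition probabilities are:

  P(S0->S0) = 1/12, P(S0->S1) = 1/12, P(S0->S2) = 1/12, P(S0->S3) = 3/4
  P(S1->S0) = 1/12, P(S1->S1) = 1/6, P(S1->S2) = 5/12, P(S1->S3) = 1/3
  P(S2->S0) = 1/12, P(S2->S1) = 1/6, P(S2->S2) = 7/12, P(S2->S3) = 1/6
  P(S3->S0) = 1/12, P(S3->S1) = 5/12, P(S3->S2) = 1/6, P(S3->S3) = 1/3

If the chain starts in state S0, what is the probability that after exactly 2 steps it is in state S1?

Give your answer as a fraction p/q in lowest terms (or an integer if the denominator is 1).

Answer: 25/72

Derivation:
Computing P^2 by repeated multiplication:
P^1 =
  S0: [1/12, 1/12, 1/12, 3/4]
  S1: [1/12, 1/6, 5/12, 1/3]
  S2: [1/12, 1/6, 7/12, 1/6]
  S3: [1/12, 5/12, 1/6, 1/3]
P^2 =
  S0: [1/12, 25/72, 31/144, 17/48]
  S1: [1/12, 35/144, 3/8, 43/144]
  S2: [1/12, 29/144, 4/9, 13/48]
  S3: [1/12, 35/144, 1/3, 49/144]

(P^2)[S0 -> S1] = 25/72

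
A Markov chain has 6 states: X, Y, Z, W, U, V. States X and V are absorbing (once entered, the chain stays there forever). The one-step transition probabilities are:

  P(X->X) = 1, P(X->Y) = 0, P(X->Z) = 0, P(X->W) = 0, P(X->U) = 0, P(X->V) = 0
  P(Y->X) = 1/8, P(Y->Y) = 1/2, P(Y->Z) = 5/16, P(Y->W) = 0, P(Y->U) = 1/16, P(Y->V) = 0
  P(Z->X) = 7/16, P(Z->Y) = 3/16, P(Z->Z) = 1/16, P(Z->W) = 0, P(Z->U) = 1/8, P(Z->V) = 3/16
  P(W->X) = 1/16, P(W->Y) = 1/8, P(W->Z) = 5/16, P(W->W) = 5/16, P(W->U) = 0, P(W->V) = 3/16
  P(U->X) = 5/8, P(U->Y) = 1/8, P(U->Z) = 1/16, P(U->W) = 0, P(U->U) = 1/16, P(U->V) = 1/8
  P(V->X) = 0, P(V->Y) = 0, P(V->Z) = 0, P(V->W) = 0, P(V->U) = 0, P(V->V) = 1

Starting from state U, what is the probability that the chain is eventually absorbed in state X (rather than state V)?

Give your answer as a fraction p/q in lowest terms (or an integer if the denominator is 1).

Answer: 207/251

Derivation:
Let a_i = P(absorbed in X | start in state i).
Boundary conditions: a_X = 1, a_V = 0.
For each transient state i, a_i = sum_j P(i->j) * a_j:
  a_Y = 1/8*a_X + 1/2*a_Y + 5/16*a_Z + 0*a_W + 1/16*a_U + 0*a_V
  a_Z = 7/16*a_X + 3/16*a_Y + 1/16*a_Z + 0*a_W + 1/8*a_U + 3/16*a_V
  a_W = 1/16*a_X + 1/8*a_Y + 5/16*a_Z + 5/16*a_W + 0*a_U + 3/16*a_V
  a_U = 5/8*a_X + 1/8*a_Y + 1/16*a_Z + 0*a_W + 1/16*a_U + 1/8*a_V

Substituting a_X = 1 and a_V = 0, rearrange to (I - Q) a = r where r[i] = P(i -> X):
  [1/2, -5/16, 0, -1/16] . (a_Y, a_Z, a_W, a_U) = 1/8
  [-3/16, 15/16, 0, -1/8] . (a_Y, a_Z, a_W, a_U) = 7/16
  [-1/8, -5/16, 11/16, 0] . (a_Y, a_Z, a_W, a_U) = 1/16
  [-1/8, -1/16, 0, 15/16] . (a_Y, a_Z, a_W, a_U) = 5/8

Solving yields:
  a_Y = 614/753
  a_Z = 557/753
  a_W = 4766/8283
  a_U = 207/251

Starting state is U, so the absorption probability is a_U = 207/251.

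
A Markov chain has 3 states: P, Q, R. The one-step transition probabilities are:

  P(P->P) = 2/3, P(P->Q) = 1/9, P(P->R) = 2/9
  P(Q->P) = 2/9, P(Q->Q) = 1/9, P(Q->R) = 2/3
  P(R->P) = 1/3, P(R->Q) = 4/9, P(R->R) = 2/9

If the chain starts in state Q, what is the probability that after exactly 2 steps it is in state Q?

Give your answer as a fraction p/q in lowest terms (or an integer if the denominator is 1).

Answer: 1/3

Derivation:
Computing P^2 by repeated multiplication:
P^1 =
  P: [2/3, 1/9, 2/9]
  Q: [2/9, 1/9, 2/3]
  R: [1/3, 4/9, 2/9]
P^2 =
  P: [44/81, 5/27, 22/81]
  Q: [32/81, 1/3, 22/81]
  R: [32/81, 5/27, 34/81]

(P^2)[Q -> Q] = 1/3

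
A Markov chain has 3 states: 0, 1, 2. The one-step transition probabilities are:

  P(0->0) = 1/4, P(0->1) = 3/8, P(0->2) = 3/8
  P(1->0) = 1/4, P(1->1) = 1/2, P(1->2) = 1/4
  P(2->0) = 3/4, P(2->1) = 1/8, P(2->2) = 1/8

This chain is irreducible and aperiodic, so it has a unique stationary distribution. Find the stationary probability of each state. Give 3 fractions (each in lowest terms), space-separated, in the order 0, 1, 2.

Answer: 13/34 6/17 9/34

Derivation:
The stationary distribution satisfies pi = pi * P, i.e.:
  pi_0 = 1/4*pi_0 + 1/4*pi_1 + 3/4*pi_2
  pi_1 = 3/8*pi_0 + 1/2*pi_1 + 1/8*pi_2
  pi_2 = 3/8*pi_0 + 1/4*pi_1 + 1/8*pi_2
with normalization: pi_0 + pi_1 + pi_2 = 1.

Using the first 2 balance equations plus normalization, the linear system A*pi = b is:
  [-3/4, 1/4, 3/4] . pi = 0
  [3/8, -1/2, 1/8] . pi = 0
  [1, 1, 1] . pi = 1

Solving yields:
  pi_0 = 13/34
  pi_1 = 6/17
  pi_2 = 9/34

Verification (pi * P):
  13/34*1/4 + 6/17*1/4 + 9/34*3/4 = 13/34 = pi_0  (ok)
  13/34*3/8 + 6/17*1/2 + 9/34*1/8 = 6/17 = pi_1  (ok)
  13/34*3/8 + 6/17*1/4 + 9/34*1/8 = 9/34 = pi_2  (ok)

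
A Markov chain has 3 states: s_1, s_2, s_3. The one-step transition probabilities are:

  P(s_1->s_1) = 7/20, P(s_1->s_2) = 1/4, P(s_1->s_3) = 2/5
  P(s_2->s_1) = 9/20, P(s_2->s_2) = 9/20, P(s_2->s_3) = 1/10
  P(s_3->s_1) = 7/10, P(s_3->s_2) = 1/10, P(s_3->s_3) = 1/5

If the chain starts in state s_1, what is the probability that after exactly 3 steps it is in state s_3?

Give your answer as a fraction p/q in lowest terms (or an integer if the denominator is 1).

Computing P^3 by repeated multiplication:
P^1 =
  s_1: [7/20, 1/4, 2/5]
  s_2: [9/20, 9/20, 1/10]
  s_3: [7/10, 1/10, 1/5]
P^2 =
  s_1: [103/200, 6/25, 49/200]
  s_2: [43/100, 13/40, 49/200]
  s_3: [43/100, 6/25, 33/100]
P^3 =
  s_1: [1839/4000, 209/800, 279/1000]
  s_2: [1873/4000, 1113/4000, 507/2000]
  s_3: [979/2000, 497/2000, 131/500]

(P^3)[s_1 -> s_3] = 279/1000

Answer: 279/1000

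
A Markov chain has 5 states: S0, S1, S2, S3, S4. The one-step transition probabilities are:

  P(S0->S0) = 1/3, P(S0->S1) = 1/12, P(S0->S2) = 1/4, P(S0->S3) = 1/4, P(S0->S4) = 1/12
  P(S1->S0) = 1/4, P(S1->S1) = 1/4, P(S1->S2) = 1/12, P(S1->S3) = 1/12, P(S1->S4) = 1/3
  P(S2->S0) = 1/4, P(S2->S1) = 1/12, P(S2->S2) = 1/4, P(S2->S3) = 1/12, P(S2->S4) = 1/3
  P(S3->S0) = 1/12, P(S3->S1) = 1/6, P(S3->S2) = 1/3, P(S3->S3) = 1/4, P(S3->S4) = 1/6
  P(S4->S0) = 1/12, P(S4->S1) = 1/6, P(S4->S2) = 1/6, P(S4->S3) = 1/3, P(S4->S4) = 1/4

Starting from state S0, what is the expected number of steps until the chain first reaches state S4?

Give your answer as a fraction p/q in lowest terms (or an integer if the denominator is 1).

Let h_i = expected steps to first reach S4 from state i.
Boundary: h_S4 = 0.
First-step equations for the other states:
  h_S0 = 1 + 1/3*h_S0 + 1/12*h_S1 + 1/4*h_S2 + 1/4*h_S3 + 1/12*h_S4
  h_S1 = 1 + 1/4*h_S0 + 1/4*h_S1 + 1/12*h_S2 + 1/12*h_S3 + 1/3*h_S4
  h_S2 = 1 + 1/4*h_S0 + 1/12*h_S1 + 1/4*h_S2 + 1/12*h_S3 + 1/3*h_S4
  h_S3 = 1 + 1/12*h_S0 + 1/6*h_S1 + 1/3*h_S2 + 1/4*h_S3 + 1/6*h_S4

Substituting h_S4 = 0 and rearranging gives the linear system (I - Q) h = 1:
  [2/3, -1/12, -1/4, -1/4] . (h_S0, h_S1, h_S2, h_S3) = 1
  [-1/4, 3/4, -1/12, -1/12] . (h_S0, h_S1, h_S2, h_S3) = 1
  [-1/4, -1/12, 3/4, -1/12] . (h_S0, h_S1, h_S2, h_S3) = 1
  [-1/12, -1/6, -1/3, 3/4] . (h_S0, h_S1, h_S2, h_S3) = 1

Solving yields:
  h_S0 = 888/169
  h_S1 = 684/169
  h_S2 = 684/169
  h_S3 = 60/13

Starting state is S0, so the expected hitting time is h_S0 = 888/169.

Answer: 888/169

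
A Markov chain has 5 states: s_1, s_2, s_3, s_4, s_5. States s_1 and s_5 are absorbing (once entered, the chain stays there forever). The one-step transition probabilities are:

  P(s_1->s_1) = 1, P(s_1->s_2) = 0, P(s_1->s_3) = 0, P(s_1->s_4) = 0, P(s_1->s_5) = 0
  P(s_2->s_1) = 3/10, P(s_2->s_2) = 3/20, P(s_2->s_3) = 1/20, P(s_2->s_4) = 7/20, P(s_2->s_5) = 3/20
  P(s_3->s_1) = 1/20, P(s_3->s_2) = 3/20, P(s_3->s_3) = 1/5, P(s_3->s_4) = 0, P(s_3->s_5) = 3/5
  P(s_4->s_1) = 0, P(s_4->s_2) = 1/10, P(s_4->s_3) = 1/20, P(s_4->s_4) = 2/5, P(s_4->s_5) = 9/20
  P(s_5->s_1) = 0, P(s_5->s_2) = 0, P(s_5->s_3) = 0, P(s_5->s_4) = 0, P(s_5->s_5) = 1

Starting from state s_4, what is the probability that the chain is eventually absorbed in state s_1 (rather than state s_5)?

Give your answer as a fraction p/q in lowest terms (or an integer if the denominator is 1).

Let a_i = P(absorbed in s_1 | start in state i).
Boundary conditions: a_s_1 = 1, a_s_5 = 0.
For each transient state i, a_i = sum_j P(i->j) * a_j:
  a_s_2 = 3/10*a_s_1 + 3/20*a_s_2 + 1/20*a_s_3 + 7/20*a_s_4 + 3/20*a_s_5
  a_s_3 = 1/20*a_s_1 + 3/20*a_s_2 + 1/5*a_s_3 + 0*a_s_4 + 3/5*a_s_5
  a_s_4 = 0*a_s_1 + 1/10*a_s_2 + 1/20*a_s_3 + 2/5*a_s_4 + 9/20*a_s_5

Substituting a_s_1 = 1 and a_s_5 = 0, rearrange to (I - Q) a = r where r[i] = P(i -> s_1):
  [17/20, -1/20, -7/20] . (a_s_2, a_s_3, a_s_4) = 3/10
  [-3/20, 4/5, 0] . (a_s_2, a_s_3, a_s_4) = 1/20
  [-1/10, -1/20, 3/5] . (a_s_2, a_s_3, a_s_4) = 0

Solving yields:
  a_s_2 = 1171/2983
  a_s_3 = 406/2983
  a_s_4 = 229/2983

Starting state is s_4, so the absorption probability is a_s_4 = 229/2983.

Answer: 229/2983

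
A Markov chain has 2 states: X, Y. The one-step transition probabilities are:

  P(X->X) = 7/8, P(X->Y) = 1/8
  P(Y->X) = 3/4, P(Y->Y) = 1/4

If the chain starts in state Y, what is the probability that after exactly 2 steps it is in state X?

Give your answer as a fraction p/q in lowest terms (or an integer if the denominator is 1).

Computing P^2 by repeated multiplication:
P^1 =
  X: [7/8, 1/8]
  Y: [3/4, 1/4]
P^2 =
  X: [55/64, 9/64]
  Y: [27/32, 5/32]

(P^2)[Y -> X] = 27/32

Answer: 27/32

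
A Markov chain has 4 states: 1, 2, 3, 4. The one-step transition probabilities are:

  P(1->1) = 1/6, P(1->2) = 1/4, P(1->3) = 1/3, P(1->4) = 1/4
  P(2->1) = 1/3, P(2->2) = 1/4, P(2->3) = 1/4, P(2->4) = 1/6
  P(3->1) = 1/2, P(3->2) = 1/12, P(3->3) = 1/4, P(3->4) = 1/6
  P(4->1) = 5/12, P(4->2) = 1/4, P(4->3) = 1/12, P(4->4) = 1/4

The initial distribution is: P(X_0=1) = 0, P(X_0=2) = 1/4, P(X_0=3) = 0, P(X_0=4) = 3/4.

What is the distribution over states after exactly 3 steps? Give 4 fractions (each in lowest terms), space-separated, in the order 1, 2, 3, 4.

Answer: 131/384 241/1152 551/2304 485/2304

Derivation:
Propagating the distribution step by step (d_{t+1} = d_t * P):
d_0 = (1=0, 2=1/4, 3=0, 4=3/4)
  d_1[1] = 0*1/6 + 1/4*1/3 + 0*1/2 + 3/4*5/12 = 19/48
  d_1[2] = 0*1/4 + 1/4*1/4 + 0*1/12 + 3/4*1/4 = 1/4
  d_1[3] = 0*1/3 + 1/4*1/4 + 0*1/4 + 3/4*1/12 = 1/8
  d_1[4] = 0*1/4 + 1/4*1/6 + 0*1/6 + 3/4*1/4 = 11/48
d_1 = (1=19/48, 2=1/4, 3=1/8, 4=11/48)
  d_2[1] = 19/48*1/6 + 1/4*1/3 + 1/8*1/2 + 11/48*5/12 = 59/192
  d_2[2] = 19/48*1/4 + 1/4*1/4 + 1/8*1/12 + 11/48*1/4 = 11/48
  d_2[3] = 19/48*1/3 + 1/4*1/4 + 1/8*1/4 + 11/48*1/12 = 47/192
  d_2[4] = 19/48*1/4 + 1/4*1/6 + 1/8*1/6 + 11/48*1/4 = 7/32
d_2 = (1=59/192, 2=11/48, 3=47/192, 4=7/32)
  d_3[1] = 59/192*1/6 + 11/48*1/3 + 47/192*1/2 + 7/32*5/12 = 131/384
  d_3[2] = 59/192*1/4 + 11/48*1/4 + 47/192*1/12 + 7/32*1/4 = 241/1152
  d_3[3] = 59/192*1/3 + 11/48*1/4 + 47/192*1/4 + 7/32*1/12 = 551/2304
  d_3[4] = 59/192*1/4 + 11/48*1/6 + 47/192*1/6 + 7/32*1/4 = 485/2304
d_3 = (1=131/384, 2=241/1152, 3=551/2304, 4=485/2304)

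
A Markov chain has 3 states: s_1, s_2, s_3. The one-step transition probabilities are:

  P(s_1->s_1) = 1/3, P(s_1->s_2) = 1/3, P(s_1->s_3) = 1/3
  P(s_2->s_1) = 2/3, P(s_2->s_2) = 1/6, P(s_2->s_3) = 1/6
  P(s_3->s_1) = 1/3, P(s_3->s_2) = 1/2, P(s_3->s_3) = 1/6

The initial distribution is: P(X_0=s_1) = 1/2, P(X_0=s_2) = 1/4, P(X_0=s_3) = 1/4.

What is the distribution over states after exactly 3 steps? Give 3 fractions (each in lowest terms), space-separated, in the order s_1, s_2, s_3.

Answer: 95/216 23/72 13/54

Derivation:
Propagating the distribution step by step (d_{t+1} = d_t * P):
d_0 = (s_1=1/2, s_2=1/4, s_3=1/4)
  d_1[s_1] = 1/2*1/3 + 1/4*2/3 + 1/4*1/3 = 5/12
  d_1[s_2] = 1/2*1/3 + 1/4*1/6 + 1/4*1/2 = 1/3
  d_1[s_3] = 1/2*1/3 + 1/4*1/6 + 1/4*1/6 = 1/4
d_1 = (s_1=5/12, s_2=1/3, s_3=1/4)
  d_2[s_1] = 5/12*1/3 + 1/3*2/3 + 1/4*1/3 = 4/9
  d_2[s_2] = 5/12*1/3 + 1/3*1/6 + 1/4*1/2 = 23/72
  d_2[s_3] = 5/12*1/3 + 1/3*1/6 + 1/4*1/6 = 17/72
d_2 = (s_1=4/9, s_2=23/72, s_3=17/72)
  d_3[s_1] = 4/9*1/3 + 23/72*2/3 + 17/72*1/3 = 95/216
  d_3[s_2] = 4/9*1/3 + 23/72*1/6 + 17/72*1/2 = 23/72
  d_3[s_3] = 4/9*1/3 + 23/72*1/6 + 17/72*1/6 = 13/54
d_3 = (s_1=95/216, s_2=23/72, s_3=13/54)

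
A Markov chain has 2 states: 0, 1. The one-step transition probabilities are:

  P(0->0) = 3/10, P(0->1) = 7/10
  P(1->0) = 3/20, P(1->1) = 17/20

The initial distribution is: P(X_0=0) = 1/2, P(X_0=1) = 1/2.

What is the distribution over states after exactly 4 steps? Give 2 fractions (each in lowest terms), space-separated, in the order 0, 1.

Answer: 56523/320000 263477/320000

Derivation:
Propagating the distribution step by step (d_{t+1} = d_t * P):
d_0 = (0=1/2, 1=1/2)
  d_1[0] = 1/2*3/10 + 1/2*3/20 = 9/40
  d_1[1] = 1/2*7/10 + 1/2*17/20 = 31/40
d_1 = (0=9/40, 1=31/40)
  d_2[0] = 9/40*3/10 + 31/40*3/20 = 147/800
  d_2[1] = 9/40*7/10 + 31/40*17/20 = 653/800
d_2 = (0=147/800, 1=653/800)
  d_3[0] = 147/800*3/10 + 653/800*3/20 = 2841/16000
  d_3[1] = 147/800*7/10 + 653/800*17/20 = 13159/16000
d_3 = (0=2841/16000, 1=13159/16000)
  d_4[0] = 2841/16000*3/10 + 13159/16000*3/20 = 56523/320000
  d_4[1] = 2841/16000*7/10 + 13159/16000*17/20 = 263477/320000
d_4 = (0=56523/320000, 1=263477/320000)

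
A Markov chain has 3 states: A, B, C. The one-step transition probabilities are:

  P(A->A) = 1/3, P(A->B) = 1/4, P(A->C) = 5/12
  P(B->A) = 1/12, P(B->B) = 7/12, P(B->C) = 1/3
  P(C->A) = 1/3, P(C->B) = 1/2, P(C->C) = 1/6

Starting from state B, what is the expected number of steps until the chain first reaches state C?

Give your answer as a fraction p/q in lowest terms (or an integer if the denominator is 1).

Answer: 108/37

Derivation:
Let h_i = expected steps to first reach C from state i.
Boundary: h_C = 0.
First-step equations for the other states:
  h_A = 1 + 1/3*h_A + 1/4*h_B + 5/12*h_C
  h_B = 1 + 1/12*h_A + 7/12*h_B + 1/3*h_C

Substituting h_C = 0 and rearranging gives the linear system (I - Q) h = 1:
  [2/3, -1/4] . (h_A, h_B) = 1
  [-1/12, 5/12] . (h_A, h_B) = 1

Solving yields:
  h_A = 96/37
  h_B = 108/37

Starting state is B, so the expected hitting time is h_B = 108/37.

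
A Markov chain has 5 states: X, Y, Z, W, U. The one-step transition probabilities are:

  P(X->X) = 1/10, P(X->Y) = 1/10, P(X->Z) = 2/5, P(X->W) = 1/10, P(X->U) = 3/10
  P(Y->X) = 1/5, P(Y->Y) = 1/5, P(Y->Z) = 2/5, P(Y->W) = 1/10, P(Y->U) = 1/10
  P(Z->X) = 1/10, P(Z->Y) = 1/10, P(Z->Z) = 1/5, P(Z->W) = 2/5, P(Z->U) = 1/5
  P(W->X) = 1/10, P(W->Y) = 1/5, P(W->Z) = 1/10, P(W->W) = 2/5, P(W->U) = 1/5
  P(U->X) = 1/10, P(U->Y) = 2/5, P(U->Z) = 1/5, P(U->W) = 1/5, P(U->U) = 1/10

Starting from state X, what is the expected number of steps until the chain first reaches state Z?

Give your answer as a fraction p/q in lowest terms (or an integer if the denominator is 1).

Answer: 8090/2491

Derivation:
Let h_i = expected steps to first reach Z from state i.
Boundary: h_Z = 0.
First-step equations for the other states:
  h_X = 1 + 1/10*h_X + 1/10*h_Y + 2/5*h_Z + 1/10*h_W + 3/10*h_U
  h_Y = 1 + 1/5*h_X + 1/5*h_Y + 2/5*h_Z + 1/10*h_W + 1/10*h_U
  h_W = 1 + 1/10*h_X + 1/5*h_Y + 1/10*h_Z + 2/5*h_W + 1/5*h_U
  h_U = 1 + 1/10*h_X + 2/5*h_Y + 1/5*h_Z + 1/5*h_W + 1/10*h_U

Substituting h_Z = 0 and rearranging gives the linear system (I - Q) h = 1:
  [9/10, -1/10, -1/10, -3/10] . (h_X, h_Y, h_W, h_U) = 1
  [-1/5, 4/5, -1/10, -1/10] . (h_X, h_Y, h_W, h_U) = 1
  [-1/10, -1/5, 3/5, -1/5] . (h_X, h_Y, h_W, h_U) = 1
  [-1/10, -2/5, -1/5, 9/10] . (h_X, h_Y, h_W, h_U) = 1

Solving yields:
  h_X = 8090/2491
  h_Y = 7750/2491
  h_W = 11290/2491
  h_U = 9620/2491

Starting state is X, so the expected hitting time is h_X = 8090/2491.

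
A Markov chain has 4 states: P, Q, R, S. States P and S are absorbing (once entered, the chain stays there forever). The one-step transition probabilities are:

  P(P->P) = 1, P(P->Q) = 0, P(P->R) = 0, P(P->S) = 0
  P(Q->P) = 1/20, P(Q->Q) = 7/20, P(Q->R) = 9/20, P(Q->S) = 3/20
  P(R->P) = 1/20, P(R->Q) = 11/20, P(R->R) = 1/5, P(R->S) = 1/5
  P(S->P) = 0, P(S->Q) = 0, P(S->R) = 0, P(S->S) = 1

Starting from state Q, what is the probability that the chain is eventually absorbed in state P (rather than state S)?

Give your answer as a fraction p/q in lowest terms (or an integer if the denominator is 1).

Let a_i = P(absorbed in P | start in state i).
Boundary conditions: a_P = 1, a_S = 0.
For each transient state i, a_i = sum_j P(i->j) * a_j:
  a_Q = 1/20*a_P + 7/20*a_Q + 9/20*a_R + 3/20*a_S
  a_R = 1/20*a_P + 11/20*a_Q + 1/5*a_R + 1/5*a_S

Substituting a_P = 1 and a_S = 0, rearrange to (I - Q) a = r where r[i] = P(i -> P):
  [13/20, -9/20] . (a_Q, a_R) = 1/20
  [-11/20, 4/5] . (a_Q, a_R) = 1/20

Solving yields:
  a_Q = 25/109
  a_R = 24/109

Starting state is Q, so the absorption probability is a_Q = 25/109.

Answer: 25/109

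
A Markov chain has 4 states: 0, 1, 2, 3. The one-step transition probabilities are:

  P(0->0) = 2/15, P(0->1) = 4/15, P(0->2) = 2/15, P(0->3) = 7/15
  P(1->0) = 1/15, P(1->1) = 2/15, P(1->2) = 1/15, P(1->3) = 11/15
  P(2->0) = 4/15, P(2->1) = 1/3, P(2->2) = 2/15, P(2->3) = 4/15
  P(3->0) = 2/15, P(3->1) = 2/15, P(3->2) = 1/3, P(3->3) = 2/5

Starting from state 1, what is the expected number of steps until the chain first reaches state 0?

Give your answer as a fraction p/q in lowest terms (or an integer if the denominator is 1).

Answer: 4620/647

Derivation:
Let h_i = expected steps to first reach 0 from state i.
Boundary: h_0 = 0.
First-step equations for the other states:
  h_1 = 1 + 1/15*h_0 + 2/15*h_1 + 1/15*h_2 + 11/15*h_3
  h_2 = 1 + 4/15*h_0 + 1/3*h_1 + 2/15*h_2 + 4/15*h_3
  h_3 = 1 + 2/15*h_0 + 2/15*h_1 + 1/3*h_2 + 2/5*h_3

Substituting h_0 = 0 and rearranging gives the linear system (I - Q) h = 1:
  [13/15, -1/15, -11/15] . (h_1, h_2, h_3) = 1
  [-1/3, 13/15, -4/15] . (h_1, h_2, h_3) = 1
  [-2/15, -1/3, 3/5] . (h_1, h_2, h_3) = 1

Solving yields:
  h_1 = 4620/647
  h_2 = 3825/647
  h_3 = 4230/647

Starting state is 1, so the expected hitting time is h_1 = 4620/647.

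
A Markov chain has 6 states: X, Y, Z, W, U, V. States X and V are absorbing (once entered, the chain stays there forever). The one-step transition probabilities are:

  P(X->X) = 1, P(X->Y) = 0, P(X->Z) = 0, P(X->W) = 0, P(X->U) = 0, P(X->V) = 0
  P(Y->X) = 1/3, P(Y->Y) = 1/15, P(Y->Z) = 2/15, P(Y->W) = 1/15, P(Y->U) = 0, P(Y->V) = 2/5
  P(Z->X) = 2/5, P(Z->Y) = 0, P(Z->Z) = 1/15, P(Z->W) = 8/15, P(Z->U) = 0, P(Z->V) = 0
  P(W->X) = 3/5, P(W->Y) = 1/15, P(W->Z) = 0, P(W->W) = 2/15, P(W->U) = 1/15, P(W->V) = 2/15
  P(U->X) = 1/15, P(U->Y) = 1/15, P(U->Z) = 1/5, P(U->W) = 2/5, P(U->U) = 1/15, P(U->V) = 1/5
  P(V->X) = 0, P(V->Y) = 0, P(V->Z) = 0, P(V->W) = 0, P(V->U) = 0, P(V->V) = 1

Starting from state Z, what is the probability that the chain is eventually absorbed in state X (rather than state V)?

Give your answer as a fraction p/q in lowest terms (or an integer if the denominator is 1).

Answer: 14759/16855

Derivation:
Let a_i = P(absorbed in X | start in state i).
Boundary conditions: a_X = 1, a_V = 0.
For each transient state i, a_i = sum_j P(i->j) * a_j:
  a_Y = 1/3*a_X + 1/15*a_Y + 2/15*a_Z + 1/15*a_W + 0*a_U + 2/5*a_V
  a_Z = 2/5*a_X + 0*a_Y + 1/15*a_Z + 8/15*a_W + 0*a_U + 0*a_V
  a_W = 3/5*a_X + 1/15*a_Y + 0*a_Z + 2/15*a_W + 1/15*a_U + 2/15*a_V
  a_U = 1/15*a_X + 1/15*a_Y + 1/5*a_Z + 2/5*a_W + 1/15*a_U + 1/5*a_V

Substituting a_X = 1 and a_V = 0, rearrange to (I - Q) a = r where r[i] = P(i -> X):
  [14/15, -2/15, -1/15, 0] . (a_Y, a_Z, a_W, a_U) = 1/3
  [0, 14/15, -8/15, 0] . (a_Y, a_Z, a_W, a_U) = 2/5
  [-1/15, 0, 13/15, -1/15] . (a_Y, a_Z, a_W, a_U) = 3/5
  [-1/15, -1/5, -2/5, 14/15] . (a_Y, a_Z, a_W, a_U) = 1/15

Solving yields:
  a_Y = 1814/3371
  a_Z = 14759/16855
  a_W = 13187/16855
  a_U = 10666/16855

Starting state is Z, so the absorption probability is a_Z = 14759/16855.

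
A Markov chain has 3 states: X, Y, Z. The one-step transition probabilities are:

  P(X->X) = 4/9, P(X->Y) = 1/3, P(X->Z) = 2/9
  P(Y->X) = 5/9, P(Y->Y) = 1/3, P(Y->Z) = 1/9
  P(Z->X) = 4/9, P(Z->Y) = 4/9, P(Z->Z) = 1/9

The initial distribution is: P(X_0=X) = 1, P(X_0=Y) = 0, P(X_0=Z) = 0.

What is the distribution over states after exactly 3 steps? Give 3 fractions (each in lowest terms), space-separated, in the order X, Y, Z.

Propagating the distribution step by step (d_{t+1} = d_t * P):
d_0 = (X=1, Y=0, Z=0)
  d_1[X] = 1*4/9 + 0*5/9 + 0*4/9 = 4/9
  d_1[Y] = 1*1/3 + 0*1/3 + 0*4/9 = 1/3
  d_1[Z] = 1*2/9 + 0*1/9 + 0*1/9 = 2/9
d_1 = (X=4/9, Y=1/3, Z=2/9)
  d_2[X] = 4/9*4/9 + 1/3*5/9 + 2/9*4/9 = 13/27
  d_2[Y] = 4/9*1/3 + 1/3*1/3 + 2/9*4/9 = 29/81
  d_2[Z] = 4/9*2/9 + 1/3*1/9 + 2/9*1/9 = 13/81
d_2 = (X=13/27, Y=29/81, Z=13/81)
  d_3[X] = 13/27*4/9 + 29/81*5/9 + 13/81*4/9 = 353/729
  d_3[Y] = 13/27*1/3 + 29/81*1/3 + 13/81*4/9 = 256/729
  d_3[Z] = 13/27*2/9 + 29/81*1/9 + 13/81*1/9 = 40/243
d_3 = (X=353/729, Y=256/729, Z=40/243)

Answer: 353/729 256/729 40/243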